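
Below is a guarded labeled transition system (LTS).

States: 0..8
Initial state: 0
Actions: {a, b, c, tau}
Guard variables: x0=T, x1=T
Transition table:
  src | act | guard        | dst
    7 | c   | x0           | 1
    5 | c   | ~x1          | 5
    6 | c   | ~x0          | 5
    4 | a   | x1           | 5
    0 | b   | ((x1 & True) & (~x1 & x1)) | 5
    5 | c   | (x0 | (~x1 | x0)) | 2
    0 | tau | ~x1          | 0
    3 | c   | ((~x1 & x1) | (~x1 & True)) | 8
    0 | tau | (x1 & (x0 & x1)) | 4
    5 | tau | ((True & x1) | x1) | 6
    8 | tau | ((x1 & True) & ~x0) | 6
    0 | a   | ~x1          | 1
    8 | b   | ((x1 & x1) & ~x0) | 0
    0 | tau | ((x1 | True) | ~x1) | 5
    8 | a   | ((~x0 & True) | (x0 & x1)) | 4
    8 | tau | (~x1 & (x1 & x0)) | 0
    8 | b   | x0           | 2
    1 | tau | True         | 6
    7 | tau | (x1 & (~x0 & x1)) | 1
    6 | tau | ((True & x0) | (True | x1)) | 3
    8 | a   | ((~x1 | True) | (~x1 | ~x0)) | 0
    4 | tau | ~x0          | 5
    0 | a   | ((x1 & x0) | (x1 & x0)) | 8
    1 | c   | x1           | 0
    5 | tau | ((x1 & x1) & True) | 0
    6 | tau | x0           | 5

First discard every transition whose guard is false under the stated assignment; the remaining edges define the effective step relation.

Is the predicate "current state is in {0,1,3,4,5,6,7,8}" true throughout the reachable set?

Safe = {0,1,3,4,5,6,7,8}
R = {0,2,3,4,5,6,8}
  0: safe
  2: VIOLATES
  3: safe
  4: safe
  5: safe
  6: safe
  8: safe
witness against invariant: tau·c → 2

Answer: INVARIANT VIOLATED at state 2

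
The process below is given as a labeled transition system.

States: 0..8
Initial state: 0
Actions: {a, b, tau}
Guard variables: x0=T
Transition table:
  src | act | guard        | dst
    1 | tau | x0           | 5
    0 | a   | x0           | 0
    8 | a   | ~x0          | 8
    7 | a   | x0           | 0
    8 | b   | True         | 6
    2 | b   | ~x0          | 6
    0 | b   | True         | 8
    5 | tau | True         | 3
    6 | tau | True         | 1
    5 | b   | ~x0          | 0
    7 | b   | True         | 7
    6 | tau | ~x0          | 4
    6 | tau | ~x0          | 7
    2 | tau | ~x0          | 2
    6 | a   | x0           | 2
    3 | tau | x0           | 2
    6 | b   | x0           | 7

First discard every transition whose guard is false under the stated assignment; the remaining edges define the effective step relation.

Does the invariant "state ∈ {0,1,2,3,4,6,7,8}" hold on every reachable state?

Answer: INVARIANT VIOLATED at state 5

Trace:
Inv-set: {0,1,2,3,4,6,7,8}
R = {0,1,2,3,5,6,7,8}
  0: ok
  1: ok
  2: ok
  3: ok
  5: ✗ unsafe
  6: ok
  7: ok
  8: ok
counterexample path to 5: b·b·tau·tau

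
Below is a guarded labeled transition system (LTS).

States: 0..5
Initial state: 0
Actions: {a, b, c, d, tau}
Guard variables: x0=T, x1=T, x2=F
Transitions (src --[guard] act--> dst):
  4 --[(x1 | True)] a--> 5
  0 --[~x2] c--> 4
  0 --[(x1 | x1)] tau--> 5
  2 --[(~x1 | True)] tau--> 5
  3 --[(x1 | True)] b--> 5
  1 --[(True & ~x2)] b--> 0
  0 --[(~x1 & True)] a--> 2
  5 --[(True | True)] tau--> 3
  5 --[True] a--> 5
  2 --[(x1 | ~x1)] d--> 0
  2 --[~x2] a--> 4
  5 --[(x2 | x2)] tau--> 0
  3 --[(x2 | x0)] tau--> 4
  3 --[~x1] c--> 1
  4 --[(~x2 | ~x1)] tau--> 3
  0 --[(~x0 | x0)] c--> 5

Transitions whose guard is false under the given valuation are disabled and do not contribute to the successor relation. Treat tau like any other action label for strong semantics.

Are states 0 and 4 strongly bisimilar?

Refine partition for ~:
  P[0] = {{0,1,2,3,4,5}}
  P[1] = {{0},{1},{2},{3},{4,5}}
5 equivalence class(es) (converged in 2)
[0]={0}  [4]={4,5}

Answer: NOT BISIMILAR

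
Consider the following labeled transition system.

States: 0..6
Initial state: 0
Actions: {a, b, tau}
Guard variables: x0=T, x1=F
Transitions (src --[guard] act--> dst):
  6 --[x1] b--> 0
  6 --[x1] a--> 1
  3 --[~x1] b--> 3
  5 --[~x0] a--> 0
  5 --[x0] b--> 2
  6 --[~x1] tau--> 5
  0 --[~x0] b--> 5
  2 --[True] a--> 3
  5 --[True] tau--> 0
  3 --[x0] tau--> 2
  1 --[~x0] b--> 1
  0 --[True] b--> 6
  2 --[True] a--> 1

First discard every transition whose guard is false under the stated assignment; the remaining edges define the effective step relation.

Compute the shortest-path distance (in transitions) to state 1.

Breadth-first toward 1:
  L0 = {0}
  L1 = {6}
  L2 = {5}
  L3 = {2}
  L4 = {1,3}
first hit 1 at d=4 via b·tau·b·a

Answer: 4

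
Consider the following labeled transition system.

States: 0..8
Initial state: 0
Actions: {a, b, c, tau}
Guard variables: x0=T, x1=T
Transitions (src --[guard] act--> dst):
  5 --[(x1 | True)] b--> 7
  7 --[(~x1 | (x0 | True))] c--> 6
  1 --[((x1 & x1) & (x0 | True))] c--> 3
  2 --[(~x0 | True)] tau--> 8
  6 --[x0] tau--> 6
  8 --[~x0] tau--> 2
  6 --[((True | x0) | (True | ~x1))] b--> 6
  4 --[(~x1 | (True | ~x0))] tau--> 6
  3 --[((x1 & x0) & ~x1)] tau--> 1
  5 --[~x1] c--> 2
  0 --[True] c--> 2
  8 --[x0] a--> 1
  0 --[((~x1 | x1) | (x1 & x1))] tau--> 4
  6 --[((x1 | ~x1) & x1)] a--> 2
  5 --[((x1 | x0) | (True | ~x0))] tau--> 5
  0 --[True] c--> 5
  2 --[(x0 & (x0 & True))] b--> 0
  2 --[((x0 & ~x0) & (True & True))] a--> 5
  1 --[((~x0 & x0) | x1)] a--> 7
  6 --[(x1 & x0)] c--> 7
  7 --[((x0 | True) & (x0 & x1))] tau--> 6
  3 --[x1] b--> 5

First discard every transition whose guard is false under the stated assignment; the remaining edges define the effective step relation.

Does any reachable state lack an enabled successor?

R = {0,1,2,3,4,5,6,7,8}
  0: c→2  c→5  tau→4  [3 out]
  1: a→7  c→3  [2 out]
  2: b→0  tau→8  [2 out]
  3: b→5  [1 out]
  4: tau→6  [1 out]
  5: b→7  tau→5  [2 out]
  6: a→2  b→6  c→7  tau→6  [4 out]
  7: c→6  tau→6  [2 out]
  8: a→1  [1 out]

Answer: DEADLOCK-FREE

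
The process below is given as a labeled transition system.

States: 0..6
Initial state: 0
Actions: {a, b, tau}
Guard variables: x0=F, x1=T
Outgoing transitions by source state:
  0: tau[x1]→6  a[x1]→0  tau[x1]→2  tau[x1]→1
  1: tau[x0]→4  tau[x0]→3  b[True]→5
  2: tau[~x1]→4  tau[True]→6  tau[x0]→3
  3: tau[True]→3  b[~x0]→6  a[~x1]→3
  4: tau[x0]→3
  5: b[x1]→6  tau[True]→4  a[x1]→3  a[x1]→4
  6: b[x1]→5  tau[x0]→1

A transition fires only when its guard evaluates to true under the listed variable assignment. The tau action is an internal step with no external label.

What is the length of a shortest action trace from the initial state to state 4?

BFS to 4:
  Layer 0: {0}
  Layer 1: {1,2,6}
  Layer 2: {5}
  Layer 3: {3,4}
first hit 4 at d=3 via tau·b·a

Answer: 3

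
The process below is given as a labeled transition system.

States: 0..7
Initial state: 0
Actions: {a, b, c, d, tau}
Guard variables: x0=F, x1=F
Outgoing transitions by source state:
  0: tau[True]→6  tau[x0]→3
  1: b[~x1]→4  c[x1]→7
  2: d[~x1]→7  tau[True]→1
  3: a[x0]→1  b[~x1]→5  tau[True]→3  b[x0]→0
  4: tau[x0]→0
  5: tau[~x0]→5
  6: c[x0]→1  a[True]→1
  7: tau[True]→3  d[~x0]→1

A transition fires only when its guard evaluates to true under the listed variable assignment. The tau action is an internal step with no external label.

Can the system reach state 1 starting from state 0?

After dropping false guards: 10 live edges.
L0 = {0}
L1 = {6}  now seen {0,6}
L2 = {1}  now seen {0,1,6}
L3 = {4}  now seen {0,1,4,6}
Reach set: {0,1,4,6}
witness 1: tau·a

Answer: REACHABLE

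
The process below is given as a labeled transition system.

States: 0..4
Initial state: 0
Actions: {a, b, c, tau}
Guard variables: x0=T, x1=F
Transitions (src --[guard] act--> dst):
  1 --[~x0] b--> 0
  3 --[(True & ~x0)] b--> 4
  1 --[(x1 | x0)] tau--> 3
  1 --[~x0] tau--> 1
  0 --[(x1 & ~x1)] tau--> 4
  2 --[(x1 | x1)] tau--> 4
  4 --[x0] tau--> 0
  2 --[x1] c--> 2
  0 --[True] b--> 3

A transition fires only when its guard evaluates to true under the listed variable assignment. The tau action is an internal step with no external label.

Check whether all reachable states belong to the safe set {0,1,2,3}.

Safe = {0,1,2,3}
R = {0,3}
  0: ✓
  3: ✓

Answer: INVARIANT HOLDS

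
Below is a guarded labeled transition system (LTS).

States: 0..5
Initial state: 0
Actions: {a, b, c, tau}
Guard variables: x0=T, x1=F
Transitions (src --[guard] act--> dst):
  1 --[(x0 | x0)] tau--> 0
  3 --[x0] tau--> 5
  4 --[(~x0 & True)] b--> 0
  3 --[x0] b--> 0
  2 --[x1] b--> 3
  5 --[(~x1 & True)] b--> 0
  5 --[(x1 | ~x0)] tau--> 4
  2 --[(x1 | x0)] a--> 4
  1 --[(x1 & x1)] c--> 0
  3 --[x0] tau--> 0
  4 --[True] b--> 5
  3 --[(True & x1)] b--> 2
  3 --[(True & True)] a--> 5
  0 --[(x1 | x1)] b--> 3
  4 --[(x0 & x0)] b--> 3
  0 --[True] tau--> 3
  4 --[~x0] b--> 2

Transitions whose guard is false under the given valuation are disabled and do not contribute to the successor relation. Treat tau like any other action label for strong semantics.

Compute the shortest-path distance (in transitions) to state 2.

Answer: UNREACHABLE

Analysis:
BFS to 2:
  Layer 0: {0}
  Layer 1: {3}
  Layer 2: {5}
2 never appears.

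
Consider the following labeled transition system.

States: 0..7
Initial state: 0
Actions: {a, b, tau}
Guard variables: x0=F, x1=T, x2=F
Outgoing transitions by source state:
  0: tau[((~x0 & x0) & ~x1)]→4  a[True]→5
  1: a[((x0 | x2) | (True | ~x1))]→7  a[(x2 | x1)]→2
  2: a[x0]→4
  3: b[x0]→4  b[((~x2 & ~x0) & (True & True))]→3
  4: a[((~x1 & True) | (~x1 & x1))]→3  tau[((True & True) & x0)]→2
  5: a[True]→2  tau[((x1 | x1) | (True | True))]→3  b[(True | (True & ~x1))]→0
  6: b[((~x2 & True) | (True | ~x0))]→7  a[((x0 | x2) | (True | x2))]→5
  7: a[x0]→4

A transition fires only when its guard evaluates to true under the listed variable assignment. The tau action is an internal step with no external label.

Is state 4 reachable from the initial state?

Answer: UNREACHABLE

Analysis:
Guard filter leaves 9 enabled edge(s).
depth 0: {0}
depth 1: {5}  now seen {0,5}
depth 2: {2,3}  now seen {0,2,3,5}
Reachable = {0,2,3,5}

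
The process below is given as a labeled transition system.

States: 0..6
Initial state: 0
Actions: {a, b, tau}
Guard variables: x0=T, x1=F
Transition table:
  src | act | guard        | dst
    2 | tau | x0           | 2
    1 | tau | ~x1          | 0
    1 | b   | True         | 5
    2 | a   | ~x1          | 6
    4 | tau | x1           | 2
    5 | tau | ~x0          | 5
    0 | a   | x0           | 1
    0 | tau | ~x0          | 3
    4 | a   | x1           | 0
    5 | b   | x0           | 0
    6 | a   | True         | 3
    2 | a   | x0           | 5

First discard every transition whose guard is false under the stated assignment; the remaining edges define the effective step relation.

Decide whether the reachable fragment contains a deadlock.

Reachable = {0,1,5}
  0: a→1  [1 out]
  1: b→5  tau→0  [2 out]
  5: b→0  [1 out]

Answer: DEADLOCK-FREE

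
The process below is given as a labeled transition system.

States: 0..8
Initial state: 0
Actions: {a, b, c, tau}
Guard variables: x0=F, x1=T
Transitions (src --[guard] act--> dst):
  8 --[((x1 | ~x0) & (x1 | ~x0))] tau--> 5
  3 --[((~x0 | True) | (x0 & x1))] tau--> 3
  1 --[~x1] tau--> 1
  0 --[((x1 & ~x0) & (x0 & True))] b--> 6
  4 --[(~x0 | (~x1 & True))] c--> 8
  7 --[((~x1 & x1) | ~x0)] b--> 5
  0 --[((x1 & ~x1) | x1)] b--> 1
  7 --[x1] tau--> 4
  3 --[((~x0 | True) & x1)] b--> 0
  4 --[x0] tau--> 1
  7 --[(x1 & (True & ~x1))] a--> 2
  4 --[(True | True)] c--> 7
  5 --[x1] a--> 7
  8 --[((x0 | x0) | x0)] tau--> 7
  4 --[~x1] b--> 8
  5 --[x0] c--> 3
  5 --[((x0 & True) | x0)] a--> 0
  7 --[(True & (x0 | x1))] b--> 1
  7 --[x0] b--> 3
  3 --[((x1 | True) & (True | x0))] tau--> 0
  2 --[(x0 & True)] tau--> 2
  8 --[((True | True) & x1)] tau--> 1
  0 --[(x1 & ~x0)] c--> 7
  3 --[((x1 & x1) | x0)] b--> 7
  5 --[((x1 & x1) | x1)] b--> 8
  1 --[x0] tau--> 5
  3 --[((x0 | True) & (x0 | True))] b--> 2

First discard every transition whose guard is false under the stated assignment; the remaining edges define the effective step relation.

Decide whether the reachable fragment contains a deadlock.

Reach set: {0,1,4,5,7,8}
  0: b→1  c→7  [2 exit(s)]
  1: ∅  [STUCK]
  4: c→7  c→8  [2 exit(s)]
  5: a→7  b→8  [2 exit(s)]
  7: b→1  b→5  tau→4  [3 exit(s)]
  8: tau→1  tau→5  [2 exit(s)]
Path to 1: b

Answer: DEADLOCK at state 1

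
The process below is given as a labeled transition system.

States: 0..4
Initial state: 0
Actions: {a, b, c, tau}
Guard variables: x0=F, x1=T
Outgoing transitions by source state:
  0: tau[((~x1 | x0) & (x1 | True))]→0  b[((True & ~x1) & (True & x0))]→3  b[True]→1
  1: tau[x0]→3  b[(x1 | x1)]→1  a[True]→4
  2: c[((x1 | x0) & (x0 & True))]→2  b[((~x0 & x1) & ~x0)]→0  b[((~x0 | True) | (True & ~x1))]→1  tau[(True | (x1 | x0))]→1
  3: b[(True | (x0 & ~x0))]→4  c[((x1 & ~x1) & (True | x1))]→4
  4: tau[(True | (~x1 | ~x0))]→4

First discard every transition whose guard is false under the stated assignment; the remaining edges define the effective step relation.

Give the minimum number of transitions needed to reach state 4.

Layered search for 4:
  depth 0: {0}
  depth 1: {1}
  depth 2: {4}
4 enters at depth 2; path b·a

Answer: 2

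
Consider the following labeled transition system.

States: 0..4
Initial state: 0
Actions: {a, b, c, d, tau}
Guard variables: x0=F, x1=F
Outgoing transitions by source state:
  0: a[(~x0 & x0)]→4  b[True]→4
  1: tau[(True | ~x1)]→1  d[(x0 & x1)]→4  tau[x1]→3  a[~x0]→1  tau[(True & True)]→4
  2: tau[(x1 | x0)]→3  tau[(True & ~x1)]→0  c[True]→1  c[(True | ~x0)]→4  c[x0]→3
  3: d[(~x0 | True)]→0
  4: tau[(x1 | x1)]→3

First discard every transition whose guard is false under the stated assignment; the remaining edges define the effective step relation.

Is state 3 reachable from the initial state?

After dropping false guards: 8 live edges.
L0 = {0}
L1 = {4}  cumulative {0,4}
Reach set: {0,4}

Answer: UNREACHABLE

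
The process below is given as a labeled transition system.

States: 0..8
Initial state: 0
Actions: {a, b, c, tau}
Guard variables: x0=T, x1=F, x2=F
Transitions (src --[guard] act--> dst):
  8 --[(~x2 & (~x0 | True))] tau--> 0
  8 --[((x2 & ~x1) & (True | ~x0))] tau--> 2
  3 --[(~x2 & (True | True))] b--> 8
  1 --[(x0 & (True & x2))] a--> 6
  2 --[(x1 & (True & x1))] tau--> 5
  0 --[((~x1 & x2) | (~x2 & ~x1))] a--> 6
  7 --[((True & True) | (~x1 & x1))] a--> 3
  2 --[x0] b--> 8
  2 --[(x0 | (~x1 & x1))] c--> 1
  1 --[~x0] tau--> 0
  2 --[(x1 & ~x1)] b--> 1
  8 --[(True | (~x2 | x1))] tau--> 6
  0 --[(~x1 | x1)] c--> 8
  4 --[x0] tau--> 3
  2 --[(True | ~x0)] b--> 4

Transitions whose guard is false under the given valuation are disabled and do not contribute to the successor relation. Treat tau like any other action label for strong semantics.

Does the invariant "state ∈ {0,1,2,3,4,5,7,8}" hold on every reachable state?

Inv-set: {0,1,2,3,4,5,7,8}
Reach set: {0,6,8}
  0: ✓
  6: outside
  8: ✓
counterexample path to 6: a

Answer: INVARIANT VIOLATED at state 6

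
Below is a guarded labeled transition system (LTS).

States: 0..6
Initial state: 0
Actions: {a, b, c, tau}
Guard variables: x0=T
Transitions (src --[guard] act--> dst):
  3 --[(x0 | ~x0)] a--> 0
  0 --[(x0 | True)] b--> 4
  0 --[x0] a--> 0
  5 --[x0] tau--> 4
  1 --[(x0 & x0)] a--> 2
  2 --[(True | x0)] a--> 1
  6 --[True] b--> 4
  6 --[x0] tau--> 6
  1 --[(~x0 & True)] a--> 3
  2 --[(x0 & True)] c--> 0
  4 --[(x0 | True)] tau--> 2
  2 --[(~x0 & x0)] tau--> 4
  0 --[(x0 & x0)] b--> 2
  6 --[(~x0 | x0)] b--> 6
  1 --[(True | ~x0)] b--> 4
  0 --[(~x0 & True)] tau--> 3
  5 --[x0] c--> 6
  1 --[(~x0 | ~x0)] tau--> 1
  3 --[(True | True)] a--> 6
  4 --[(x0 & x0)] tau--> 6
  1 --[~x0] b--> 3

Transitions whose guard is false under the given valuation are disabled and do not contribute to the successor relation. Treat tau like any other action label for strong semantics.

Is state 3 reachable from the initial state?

After dropping false guards: 16 live edges.
Layer 0: {0}
Layer 1: {2,4}  cumulative {0,2,4}
Layer 2: {1,6}  cumulative {0,1,2,4,6}
R = {0,1,2,4,6}

Answer: UNREACHABLE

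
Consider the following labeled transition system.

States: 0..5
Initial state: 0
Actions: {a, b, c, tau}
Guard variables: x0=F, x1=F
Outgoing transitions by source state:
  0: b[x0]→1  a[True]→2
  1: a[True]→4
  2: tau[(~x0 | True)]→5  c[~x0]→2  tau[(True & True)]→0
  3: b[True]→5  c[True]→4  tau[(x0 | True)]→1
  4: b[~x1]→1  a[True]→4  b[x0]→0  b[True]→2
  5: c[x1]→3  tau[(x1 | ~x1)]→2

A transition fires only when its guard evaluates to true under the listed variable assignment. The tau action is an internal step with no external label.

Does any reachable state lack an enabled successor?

Answer: DEADLOCK-FREE

Working:
Reachable = {0,2,5}
  0: a→2  [1 out]
  2: c→2  tau→0  tau→5  [3 out]
  5: tau→2  [1 out]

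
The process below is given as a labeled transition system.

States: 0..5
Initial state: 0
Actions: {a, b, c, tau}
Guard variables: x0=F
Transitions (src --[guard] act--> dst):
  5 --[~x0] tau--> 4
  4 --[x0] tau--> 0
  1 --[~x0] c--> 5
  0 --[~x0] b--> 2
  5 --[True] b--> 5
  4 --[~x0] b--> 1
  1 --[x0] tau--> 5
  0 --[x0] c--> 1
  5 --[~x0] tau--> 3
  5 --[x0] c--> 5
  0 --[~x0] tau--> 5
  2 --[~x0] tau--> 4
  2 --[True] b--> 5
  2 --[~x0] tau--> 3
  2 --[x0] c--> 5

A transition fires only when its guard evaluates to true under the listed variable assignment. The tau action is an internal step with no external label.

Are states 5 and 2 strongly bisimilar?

Answer: BISIMILAR

Trace:
Refine partition for ~:
  P[0] = {{0,1,2,3,4,5}}
  P[1] = {{0,2,5},{1},{3},{4}}
  P[2] = {{0},{1},{2,5},{3},{4}}
5 equivalence class(es) (converged in 3)
[5]={2,5}  [2]={2,5}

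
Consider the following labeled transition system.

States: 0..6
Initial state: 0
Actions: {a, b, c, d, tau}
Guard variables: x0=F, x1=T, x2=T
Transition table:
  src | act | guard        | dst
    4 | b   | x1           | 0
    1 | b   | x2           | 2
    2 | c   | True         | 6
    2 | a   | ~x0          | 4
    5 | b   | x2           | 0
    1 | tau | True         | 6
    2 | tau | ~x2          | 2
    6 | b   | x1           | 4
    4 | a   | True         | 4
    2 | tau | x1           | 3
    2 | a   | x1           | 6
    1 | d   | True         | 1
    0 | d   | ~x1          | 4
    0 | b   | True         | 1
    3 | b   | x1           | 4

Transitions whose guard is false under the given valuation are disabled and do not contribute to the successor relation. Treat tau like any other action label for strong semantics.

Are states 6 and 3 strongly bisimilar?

Refine partition for ~:
  π0 = {{0,1,2,3,4,5,6}}
  π1 = {{0,3,5,6},{1},{2},{4}}
  π2 = {{0},{1},{2},{3,6},{4},{5}}
stable after 3 split(s): 6 block(s)
6∈{3,6}, 3∈{3,6}

Answer: BISIMILAR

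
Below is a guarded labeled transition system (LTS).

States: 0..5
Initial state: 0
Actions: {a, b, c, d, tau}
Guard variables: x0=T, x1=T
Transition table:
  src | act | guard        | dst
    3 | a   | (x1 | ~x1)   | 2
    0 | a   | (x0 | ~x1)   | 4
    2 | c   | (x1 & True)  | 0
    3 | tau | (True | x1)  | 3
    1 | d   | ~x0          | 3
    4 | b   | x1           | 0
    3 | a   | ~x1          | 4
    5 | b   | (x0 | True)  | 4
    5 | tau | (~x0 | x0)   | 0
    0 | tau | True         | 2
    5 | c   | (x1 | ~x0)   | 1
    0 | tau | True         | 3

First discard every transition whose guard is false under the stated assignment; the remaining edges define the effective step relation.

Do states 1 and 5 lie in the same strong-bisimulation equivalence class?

Compute ~ classes (split until stable):
  round 0: {{0,1,2,3,4,5}}
  round 1: {{0,3},{1},{2},{4},{5}}
  round 2: {{0},{1},{2},{3},{4},{5}}
stable after 3 split(s): 6 block(s)
1∈{1}, 5∈{5}

Answer: NOT BISIMILAR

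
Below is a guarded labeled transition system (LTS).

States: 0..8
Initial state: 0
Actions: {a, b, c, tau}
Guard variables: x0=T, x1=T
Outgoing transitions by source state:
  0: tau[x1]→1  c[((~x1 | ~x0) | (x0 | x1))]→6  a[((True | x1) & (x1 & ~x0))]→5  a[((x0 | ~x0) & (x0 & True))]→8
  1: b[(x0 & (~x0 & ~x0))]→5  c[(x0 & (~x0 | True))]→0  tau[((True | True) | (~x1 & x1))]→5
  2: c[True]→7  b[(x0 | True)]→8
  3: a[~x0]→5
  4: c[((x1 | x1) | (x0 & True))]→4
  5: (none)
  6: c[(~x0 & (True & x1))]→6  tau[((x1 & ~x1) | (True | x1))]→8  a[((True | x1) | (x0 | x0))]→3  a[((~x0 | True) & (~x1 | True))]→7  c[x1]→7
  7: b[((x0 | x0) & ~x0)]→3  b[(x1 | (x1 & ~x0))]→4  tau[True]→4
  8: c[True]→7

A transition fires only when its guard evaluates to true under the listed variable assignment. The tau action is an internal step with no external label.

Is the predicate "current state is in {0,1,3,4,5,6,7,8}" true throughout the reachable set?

Answer: INVARIANT HOLDS

Working:
Safe = {0,1,3,4,5,6,7,8}
R = {0,1,3,4,5,6,7,8}
  0: ok
  1: ok
  3: ok
  4: ok
  5: ok
  6: ok
  7: ok
  8: ok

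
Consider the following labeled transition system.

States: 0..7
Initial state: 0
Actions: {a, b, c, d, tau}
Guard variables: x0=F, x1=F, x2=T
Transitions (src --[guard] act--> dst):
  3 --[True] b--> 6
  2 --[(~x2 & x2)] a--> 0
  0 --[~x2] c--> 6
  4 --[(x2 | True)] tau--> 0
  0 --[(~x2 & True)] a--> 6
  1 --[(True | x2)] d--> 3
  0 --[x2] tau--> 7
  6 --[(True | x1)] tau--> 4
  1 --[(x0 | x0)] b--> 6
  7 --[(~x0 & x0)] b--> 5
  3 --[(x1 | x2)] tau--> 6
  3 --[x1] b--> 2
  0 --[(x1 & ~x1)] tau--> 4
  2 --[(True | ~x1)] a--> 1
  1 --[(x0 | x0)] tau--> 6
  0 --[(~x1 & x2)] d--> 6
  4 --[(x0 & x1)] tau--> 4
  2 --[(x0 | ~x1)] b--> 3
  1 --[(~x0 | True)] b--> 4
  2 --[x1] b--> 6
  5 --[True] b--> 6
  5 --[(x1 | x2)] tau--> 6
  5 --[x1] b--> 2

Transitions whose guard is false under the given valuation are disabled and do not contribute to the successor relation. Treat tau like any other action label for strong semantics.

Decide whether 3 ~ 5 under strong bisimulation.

Answer: BISIMILAR

Trace:
Refine partition for ~:
  π0 = {{0,1,2,3,4,5,6,7}}
  π1 = {{0},{1},{2},{3,5},{4,6},{7}}
  π2 = {{0},{1},{2},{3,5},{4},{6},{7}}
Fixed point at round 3; 7 class(es).
3∈{3,5}, 5∈{3,5}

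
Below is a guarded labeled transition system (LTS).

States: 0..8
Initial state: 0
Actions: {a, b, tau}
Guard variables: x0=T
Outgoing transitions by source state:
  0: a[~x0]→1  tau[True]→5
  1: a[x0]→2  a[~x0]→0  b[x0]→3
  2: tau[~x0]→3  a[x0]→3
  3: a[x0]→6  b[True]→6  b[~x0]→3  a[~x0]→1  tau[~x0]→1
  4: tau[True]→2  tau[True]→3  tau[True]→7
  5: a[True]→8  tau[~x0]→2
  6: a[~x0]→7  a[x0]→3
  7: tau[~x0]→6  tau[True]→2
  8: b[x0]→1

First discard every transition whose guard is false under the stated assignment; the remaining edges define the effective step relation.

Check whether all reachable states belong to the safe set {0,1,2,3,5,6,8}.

Answer: INVARIANT HOLDS

Analysis:
Safe = {0,1,2,3,5,6,8}
Reachable = {0,1,2,3,5,6,8}
  0: ✓
  1: ✓
  2: ✓
  3: ✓
  5: ✓
  6: ✓
  8: ✓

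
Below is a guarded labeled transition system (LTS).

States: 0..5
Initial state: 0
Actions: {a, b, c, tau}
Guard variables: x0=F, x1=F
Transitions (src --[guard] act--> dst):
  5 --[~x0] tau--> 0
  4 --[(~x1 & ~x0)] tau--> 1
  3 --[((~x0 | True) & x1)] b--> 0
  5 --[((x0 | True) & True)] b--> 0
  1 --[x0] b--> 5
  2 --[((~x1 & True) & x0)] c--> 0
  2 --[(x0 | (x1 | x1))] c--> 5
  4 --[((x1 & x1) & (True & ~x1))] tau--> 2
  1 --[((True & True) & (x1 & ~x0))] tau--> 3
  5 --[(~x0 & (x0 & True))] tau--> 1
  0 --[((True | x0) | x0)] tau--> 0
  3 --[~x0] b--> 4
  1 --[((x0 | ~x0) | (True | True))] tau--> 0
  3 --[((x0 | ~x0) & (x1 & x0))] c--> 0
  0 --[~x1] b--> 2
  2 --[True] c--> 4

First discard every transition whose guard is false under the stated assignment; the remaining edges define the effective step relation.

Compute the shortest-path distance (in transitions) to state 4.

Breadth-first toward 4:
  Layer 0: {0}
  Layer 1: {2}
  Layer 2: {4}
4 enters at depth 2; path b·c

Answer: 2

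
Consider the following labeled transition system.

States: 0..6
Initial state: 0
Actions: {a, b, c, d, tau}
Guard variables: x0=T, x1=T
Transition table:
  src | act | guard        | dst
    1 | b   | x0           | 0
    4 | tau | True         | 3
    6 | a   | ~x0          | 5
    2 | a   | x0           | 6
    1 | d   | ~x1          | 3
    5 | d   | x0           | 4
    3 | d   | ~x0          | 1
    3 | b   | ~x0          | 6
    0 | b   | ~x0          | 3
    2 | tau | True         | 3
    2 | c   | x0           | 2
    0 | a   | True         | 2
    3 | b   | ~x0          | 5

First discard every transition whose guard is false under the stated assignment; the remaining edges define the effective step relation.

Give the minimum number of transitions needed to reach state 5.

Layered search for 5:
  Layer 0: {0}
  Layer 1: {2}
  Layer 2: {3,6}
5 never appears.

Answer: UNREACHABLE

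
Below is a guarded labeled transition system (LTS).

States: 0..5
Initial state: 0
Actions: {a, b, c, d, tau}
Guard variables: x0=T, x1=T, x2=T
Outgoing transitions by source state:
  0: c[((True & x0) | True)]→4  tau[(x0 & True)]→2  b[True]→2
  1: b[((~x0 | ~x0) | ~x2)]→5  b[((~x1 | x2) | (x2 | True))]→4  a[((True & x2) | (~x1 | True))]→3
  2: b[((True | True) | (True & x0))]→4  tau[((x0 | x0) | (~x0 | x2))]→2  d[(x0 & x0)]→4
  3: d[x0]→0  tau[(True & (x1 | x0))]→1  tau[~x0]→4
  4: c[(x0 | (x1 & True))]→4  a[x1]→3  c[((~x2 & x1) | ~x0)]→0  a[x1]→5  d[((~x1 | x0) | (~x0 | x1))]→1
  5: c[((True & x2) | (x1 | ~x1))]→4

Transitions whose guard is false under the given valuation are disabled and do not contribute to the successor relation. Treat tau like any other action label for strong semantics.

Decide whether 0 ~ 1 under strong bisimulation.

Answer: NOT BISIMILAR

Analysis:
Bisimulation quotient by refinement:
  round 0: {{0,1,2,3,4,5}}
  round 1: {{0},{1},{2},{3},{4},{5}}
stable after 2 split(s): 6 block(s)
[0]={0}  [1]={1}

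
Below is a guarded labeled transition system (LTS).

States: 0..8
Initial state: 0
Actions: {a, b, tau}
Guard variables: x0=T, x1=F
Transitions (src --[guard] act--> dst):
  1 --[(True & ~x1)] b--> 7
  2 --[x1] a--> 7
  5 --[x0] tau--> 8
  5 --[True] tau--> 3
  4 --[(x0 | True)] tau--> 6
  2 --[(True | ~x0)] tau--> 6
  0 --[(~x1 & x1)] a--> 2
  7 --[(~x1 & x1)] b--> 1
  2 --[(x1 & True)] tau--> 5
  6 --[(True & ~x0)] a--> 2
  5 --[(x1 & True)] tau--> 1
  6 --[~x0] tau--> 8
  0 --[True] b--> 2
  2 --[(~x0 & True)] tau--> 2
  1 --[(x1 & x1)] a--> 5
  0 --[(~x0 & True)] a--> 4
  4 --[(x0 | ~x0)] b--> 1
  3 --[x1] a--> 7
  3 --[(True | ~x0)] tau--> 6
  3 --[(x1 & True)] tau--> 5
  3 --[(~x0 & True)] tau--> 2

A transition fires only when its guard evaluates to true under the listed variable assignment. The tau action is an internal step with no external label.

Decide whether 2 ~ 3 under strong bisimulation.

Bisimulation quotient by refinement:
  π0 = {{0,1,2,3,4,5,6,7,8}}
  π1 = {{0,1},{2,3,5},{4},{6,7,8}}
  π2 = {{0},{1},{2,3},{4},{5},{6,7,8}}
6 equivalence class(es) (converged in 3)
class of 2: {2,3}; class of 3: {2,3}

Answer: BISIMILAR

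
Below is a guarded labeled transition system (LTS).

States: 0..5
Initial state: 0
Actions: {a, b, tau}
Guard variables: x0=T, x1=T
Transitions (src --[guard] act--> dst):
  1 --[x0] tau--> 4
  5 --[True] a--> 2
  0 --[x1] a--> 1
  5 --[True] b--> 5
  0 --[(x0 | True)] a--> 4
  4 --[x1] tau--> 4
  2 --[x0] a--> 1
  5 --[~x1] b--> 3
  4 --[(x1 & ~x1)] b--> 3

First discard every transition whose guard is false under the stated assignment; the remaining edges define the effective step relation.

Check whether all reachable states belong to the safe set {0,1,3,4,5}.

Safe = {0,1,3,4,5}
Reachable = {0,1,4}
  0: safe
  1: safe
  4: safe

Answer: INVARIANT HOLDS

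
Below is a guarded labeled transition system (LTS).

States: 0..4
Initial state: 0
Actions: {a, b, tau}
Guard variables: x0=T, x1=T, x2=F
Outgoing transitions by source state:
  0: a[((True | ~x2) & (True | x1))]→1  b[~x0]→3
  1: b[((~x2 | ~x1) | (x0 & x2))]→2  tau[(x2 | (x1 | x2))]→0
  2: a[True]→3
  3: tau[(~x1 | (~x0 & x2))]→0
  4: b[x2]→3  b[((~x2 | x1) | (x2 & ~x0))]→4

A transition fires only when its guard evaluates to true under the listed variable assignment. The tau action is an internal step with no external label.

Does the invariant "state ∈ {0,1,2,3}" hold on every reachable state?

Answer: INVARIANT HOLDS

Analysis:
Safe = {0,1,2,3}
R = {0,1,2,3}
  0: safe
  1: safe
  2: safe
  3: safe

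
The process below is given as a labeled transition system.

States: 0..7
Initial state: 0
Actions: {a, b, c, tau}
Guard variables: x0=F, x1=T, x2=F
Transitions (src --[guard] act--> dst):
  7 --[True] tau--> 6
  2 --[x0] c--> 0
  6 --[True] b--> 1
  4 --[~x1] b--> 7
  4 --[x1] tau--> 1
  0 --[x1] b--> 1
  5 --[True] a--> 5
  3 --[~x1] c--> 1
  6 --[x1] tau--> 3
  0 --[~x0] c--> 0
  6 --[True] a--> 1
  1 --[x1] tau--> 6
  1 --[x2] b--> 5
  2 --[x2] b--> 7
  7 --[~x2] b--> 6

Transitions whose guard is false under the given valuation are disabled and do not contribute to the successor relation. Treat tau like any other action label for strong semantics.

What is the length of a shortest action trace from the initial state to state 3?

BFS to 3:
  Layer 0: {0}
  Layer 1: {1}
  Layer 2: {6}
  Layer 3: {3}
depth(3)=3, e.g. b·tau·tau

Answer: 3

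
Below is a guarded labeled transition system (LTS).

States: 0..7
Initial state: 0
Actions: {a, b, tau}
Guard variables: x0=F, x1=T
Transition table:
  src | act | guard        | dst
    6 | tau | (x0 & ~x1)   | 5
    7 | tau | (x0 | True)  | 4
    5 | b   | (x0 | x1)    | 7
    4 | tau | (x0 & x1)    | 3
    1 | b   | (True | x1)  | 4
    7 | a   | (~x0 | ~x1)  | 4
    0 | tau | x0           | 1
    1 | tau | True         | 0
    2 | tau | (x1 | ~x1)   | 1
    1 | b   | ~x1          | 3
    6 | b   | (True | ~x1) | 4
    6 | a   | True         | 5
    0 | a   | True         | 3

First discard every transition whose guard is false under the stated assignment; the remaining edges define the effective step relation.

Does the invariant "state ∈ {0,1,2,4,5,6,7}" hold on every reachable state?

Answer: INVARIANT VIOLATED at state 3

Analysis:
Inv-set: {0,1,2,4,5,6,7}
R = {0,3}
  0: ok
  3: VIOLATES
witness against invariant: a → 3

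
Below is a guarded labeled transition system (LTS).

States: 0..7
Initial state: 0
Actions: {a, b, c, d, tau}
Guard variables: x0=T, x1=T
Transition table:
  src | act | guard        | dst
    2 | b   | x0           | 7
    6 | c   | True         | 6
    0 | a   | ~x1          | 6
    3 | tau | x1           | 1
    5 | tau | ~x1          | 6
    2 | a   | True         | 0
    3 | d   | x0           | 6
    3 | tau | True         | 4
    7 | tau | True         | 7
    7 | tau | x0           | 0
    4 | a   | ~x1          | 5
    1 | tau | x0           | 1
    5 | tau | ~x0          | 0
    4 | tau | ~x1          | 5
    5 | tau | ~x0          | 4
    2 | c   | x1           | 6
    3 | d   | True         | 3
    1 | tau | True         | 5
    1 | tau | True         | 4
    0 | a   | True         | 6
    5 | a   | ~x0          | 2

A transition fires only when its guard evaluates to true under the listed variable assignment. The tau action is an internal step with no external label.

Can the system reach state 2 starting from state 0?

Answer: UNREACHABLE

Trace:
After dropping false guards: 14 live edges.
depth 0: {0}
depth 1: {6}  total {0,6}
R = {0,6}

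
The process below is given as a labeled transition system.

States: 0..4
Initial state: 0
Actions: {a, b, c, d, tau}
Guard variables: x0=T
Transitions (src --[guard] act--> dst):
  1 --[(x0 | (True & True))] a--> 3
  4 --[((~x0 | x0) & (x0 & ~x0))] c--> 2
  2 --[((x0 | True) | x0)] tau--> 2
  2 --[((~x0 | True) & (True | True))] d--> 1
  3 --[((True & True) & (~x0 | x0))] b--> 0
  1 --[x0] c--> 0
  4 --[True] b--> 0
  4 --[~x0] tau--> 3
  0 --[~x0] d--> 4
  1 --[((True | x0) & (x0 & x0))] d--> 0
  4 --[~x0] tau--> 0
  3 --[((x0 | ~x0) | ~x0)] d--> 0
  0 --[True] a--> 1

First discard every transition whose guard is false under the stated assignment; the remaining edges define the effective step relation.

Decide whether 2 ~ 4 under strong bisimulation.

Answer: NOT BISIMILAR

Working:
Bisimulation quotient by refinement:
  round 0: {{0,1,2,3,4}}
  round 1: {{0},{1},{2},{3},{4}}
Fixed point at round 2; 5 class(es).
2∈{2}, 4∈{4}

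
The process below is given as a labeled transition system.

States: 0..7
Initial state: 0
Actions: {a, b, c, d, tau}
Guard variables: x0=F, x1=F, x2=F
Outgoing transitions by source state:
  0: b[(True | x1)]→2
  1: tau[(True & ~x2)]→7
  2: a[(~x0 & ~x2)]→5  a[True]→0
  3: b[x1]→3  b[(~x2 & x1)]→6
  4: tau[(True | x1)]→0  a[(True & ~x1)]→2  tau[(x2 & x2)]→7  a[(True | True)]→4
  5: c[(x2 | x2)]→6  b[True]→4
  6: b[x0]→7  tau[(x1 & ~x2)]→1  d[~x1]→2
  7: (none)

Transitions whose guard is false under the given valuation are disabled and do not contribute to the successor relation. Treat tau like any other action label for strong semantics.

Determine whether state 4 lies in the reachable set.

Answer: REACHABLE

Working:
After dropping false guards: 9 live edges.
Layer 0: {0}
Layer 1: {2}  cumulative {0,2}
Layer 2: {5}  cumulative {0,2,5}
Layer 3: {4}  cumulative {0,2,4,5}
R = {0,2,4,5}
Path to 4: b·a·b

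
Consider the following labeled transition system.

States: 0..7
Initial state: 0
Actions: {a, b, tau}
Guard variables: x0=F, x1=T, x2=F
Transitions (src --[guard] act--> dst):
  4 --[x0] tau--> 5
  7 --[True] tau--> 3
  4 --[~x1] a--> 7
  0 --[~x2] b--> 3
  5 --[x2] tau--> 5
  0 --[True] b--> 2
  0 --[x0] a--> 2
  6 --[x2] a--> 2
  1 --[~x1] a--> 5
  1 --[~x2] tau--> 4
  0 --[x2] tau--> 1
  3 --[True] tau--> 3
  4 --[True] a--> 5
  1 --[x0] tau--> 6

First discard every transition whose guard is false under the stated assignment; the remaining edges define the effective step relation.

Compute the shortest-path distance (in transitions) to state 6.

Answer: UNREACHABLE

Trace:
Layered search for 6:
  Layer 0: {0}
  Layer 1: {2,3}
6 never appears.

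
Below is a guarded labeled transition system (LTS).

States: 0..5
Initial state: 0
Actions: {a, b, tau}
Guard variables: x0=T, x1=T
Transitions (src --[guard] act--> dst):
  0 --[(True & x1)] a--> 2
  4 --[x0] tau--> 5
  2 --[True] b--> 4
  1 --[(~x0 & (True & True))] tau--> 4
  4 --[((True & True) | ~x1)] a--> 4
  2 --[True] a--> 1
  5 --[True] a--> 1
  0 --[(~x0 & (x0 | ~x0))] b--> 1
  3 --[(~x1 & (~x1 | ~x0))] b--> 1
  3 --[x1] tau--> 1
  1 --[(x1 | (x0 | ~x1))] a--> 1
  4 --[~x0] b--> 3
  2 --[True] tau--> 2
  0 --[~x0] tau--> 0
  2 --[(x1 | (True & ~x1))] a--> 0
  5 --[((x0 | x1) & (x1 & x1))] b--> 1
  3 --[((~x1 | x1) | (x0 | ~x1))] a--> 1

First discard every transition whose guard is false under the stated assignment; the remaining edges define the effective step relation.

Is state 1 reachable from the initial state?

Answer: REACHABLE

Working:
12 transition(s) survive guard evaluation.
L0 = {0}
L1 = {2}  total {0,2}
L2 = {1,4}  total {0,1,2,4}
L3 = {5}  total {0,1,2,4,5}
Reach set: {0,1,2,4,5}
witness 1: a·a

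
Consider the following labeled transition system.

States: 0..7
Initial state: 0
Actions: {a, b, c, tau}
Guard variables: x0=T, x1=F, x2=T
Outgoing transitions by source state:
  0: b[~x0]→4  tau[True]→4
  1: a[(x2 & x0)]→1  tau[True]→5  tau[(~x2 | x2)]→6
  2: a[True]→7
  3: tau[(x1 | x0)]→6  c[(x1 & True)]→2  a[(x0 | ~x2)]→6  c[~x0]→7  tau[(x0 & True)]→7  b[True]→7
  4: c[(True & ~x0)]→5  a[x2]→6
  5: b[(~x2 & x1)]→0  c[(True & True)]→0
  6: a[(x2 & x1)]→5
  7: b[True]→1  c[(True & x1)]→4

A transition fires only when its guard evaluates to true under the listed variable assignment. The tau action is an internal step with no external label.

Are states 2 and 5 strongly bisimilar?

Refine partition for ~:
  P[0] = {{0,1,2,3,4,5,6,7}}
  P[1] = {{0},{1},{2,4},{3},{5},{6},{7}}
  P[2] = {{0},{1},{2},{3},{4},{5},{6},{7}}
Fixed point at round 3; 8 class(es).
[2]={2}  [5]={5}

Answer: NOT BISIMILAR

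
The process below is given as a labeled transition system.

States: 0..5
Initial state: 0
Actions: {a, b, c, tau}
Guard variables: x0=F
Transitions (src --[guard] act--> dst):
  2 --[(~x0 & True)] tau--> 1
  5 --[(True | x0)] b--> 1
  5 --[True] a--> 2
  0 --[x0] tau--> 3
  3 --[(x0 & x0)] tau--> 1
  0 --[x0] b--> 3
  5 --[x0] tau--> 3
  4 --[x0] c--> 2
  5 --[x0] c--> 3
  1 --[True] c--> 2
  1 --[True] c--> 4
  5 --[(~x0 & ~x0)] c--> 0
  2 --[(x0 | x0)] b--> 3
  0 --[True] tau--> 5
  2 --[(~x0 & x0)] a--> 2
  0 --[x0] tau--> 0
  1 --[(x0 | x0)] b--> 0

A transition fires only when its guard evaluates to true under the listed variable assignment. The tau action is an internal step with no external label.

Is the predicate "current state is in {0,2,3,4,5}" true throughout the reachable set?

Inv-set: {0,2,3,4,5}
Reachable = {0,1,2,4,5}
  0: ✓
  1: outside
  2: ✓
  4: ✓
  5: ✓
counterexample path to 1: tau·b

Answer: INVARIANT VIOLATED at state 1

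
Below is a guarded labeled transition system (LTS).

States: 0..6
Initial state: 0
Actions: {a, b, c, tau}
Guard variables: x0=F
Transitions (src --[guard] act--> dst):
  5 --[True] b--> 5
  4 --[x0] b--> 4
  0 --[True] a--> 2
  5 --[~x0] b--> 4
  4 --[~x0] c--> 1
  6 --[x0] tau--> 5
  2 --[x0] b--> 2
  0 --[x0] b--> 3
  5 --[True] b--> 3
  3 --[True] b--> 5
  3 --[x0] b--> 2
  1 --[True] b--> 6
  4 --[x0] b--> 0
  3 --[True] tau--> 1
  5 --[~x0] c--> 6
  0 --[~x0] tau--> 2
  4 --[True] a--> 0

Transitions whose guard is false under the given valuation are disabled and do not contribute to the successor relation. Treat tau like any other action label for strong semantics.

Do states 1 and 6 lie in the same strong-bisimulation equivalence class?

Bisimulation quotient by refinement:
  P[0] = {{0,1,2,3,4,5,6}}
  P[1] = {{0},{1},{2,6},{3},{4},{5}}
Fixed point at round 2; 6 class(es).
1∈{1}, 6∈{2,6}

Answer: NOT BISIMILAR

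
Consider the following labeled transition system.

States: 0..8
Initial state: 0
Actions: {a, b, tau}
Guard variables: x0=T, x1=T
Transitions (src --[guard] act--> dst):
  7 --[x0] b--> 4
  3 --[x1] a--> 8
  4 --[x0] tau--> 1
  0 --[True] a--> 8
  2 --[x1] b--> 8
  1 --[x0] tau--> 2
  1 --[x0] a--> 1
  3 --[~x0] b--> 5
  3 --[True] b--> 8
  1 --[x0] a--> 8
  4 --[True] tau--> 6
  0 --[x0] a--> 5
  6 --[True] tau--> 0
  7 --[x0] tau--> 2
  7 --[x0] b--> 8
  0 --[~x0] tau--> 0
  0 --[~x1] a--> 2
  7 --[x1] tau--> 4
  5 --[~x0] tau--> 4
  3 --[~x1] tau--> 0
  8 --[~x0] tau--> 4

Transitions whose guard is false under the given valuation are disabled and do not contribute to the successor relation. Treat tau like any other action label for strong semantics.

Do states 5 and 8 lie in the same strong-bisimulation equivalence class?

Answer: BISIMILAR

Analysis:
Compute ~ classes (split until stable):
  π0 = {{0,1,2,3,4,5,6,7,8}}
  π1 = {{0},{1},{2},{3},{4,6},{5,8},{7}}
  π2 = {{0},{1},{2},{3},{4},{5,8},{6},{7}}
8 equivalence class(es) (converged in 3)
[5]={5,8}  [8]={5,8}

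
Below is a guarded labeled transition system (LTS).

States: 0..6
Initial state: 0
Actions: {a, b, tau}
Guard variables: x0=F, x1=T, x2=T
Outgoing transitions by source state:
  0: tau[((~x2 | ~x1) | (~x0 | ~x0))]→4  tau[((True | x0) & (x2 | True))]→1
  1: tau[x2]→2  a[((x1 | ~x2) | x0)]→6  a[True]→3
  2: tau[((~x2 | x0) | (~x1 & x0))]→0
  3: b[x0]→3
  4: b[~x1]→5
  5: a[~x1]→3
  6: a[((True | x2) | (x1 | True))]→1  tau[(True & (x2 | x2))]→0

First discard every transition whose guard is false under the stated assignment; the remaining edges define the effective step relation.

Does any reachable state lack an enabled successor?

Answer: DEADLOCK at state 2

Analysis:
Reachable = {0,1,2,3,4,6}
  0: tau→1  tau→4  [2 out]
  1: a→3  a→6  tau→2  [3 out]
  2: ∅  [no exit]
  3: ∅  [no exit]
  4: ∅  [no exit]
  6: a→1  tau→0  [2 out]
trace reaching 2: tau·tau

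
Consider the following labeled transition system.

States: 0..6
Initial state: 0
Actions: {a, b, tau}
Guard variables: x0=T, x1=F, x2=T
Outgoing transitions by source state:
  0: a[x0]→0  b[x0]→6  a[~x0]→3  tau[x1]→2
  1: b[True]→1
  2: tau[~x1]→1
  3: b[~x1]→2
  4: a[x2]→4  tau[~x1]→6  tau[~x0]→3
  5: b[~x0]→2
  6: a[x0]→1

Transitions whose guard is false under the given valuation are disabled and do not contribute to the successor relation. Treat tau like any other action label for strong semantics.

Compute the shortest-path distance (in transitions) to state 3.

Answer: UNREACHABLE

Working:
Breadth-first toward 3:
  depth 0: {0}
  depth 1: {6}
  depth 2: {1}
3 never appears.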